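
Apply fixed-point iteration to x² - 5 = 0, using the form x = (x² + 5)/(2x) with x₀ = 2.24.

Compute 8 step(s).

Equation: x² - 5 = 0
Fixed-point form: x = (x² + 5)/(2x)
x₀ = 2.24

x_1 = g(2.240000) = 2.236071
x_2 = g(2.236071) = 2.236068
x_3 = g(2.236068) = 2.236068
x_4 = g(2.236068) = 2.236068
x_5 = g(2.236068) = 2.236068
x_6 = g(2.236068) = 2.236068
x_7 = g(2.236068) = 2.236068
x_8 = g(2.236068) = 2.236068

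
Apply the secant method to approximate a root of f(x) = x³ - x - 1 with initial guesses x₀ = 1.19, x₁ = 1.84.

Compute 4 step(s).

f(x) = x³ - x - 1
x₀ = 1.19, x₁ = 1.84

Secant formula: x_{n+1} = x_n - f(x_n)(x_n - x_{n-1})/(f(x_n) - f(x_{n-1}))

Iteration 1:
  f(1.190000) = -0.504841
  f(1.840000) = 3.389504
  x_2 = 1.840000 - 3.389504×(1.840000 - 1.190000)/(3.389504 - (-0.504841))
       = 1.274262
Iteration 2:
  f(1.840000) = 3.389504
  f(1.274262) = -0.205186
  x_3 = 1.274262 - (-0.205186)×(1.274262 - 1.840000)/(-0.205186 - 3.389504)
       = 1.306555
Iteration 3:
  f(1.274262) = -0.205186
  f(1.306555) = -0.076154
  x_4 = 1.306555 - (-0.076154)×(1.306555 - 1.274262)/(-0.076154 - (-0.205186))
       = 1.325614
Iteration 4:
  f(1.306555) = -0.076154
  f(1.325614) = 0.003823
  x_5 = 1.325614 - 0.003823×(1.325614 - 1.306555)/(0.003823 - (-0.076154))
       = 1.324703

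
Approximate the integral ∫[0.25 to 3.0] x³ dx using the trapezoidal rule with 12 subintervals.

f(x) = x³
a = 0.25, b = 3.0, n = 12
h = (b - a)/n = 0.229167

Trapezoidal rule: (h/2)[f(x₀) + 2f(x₁) + 2f(x₂) + ... + f(xₙ)]

x_0 = 0.2500, f(x_0) = 0.015625, coefficient = 1
x_1 = 0.4792, f(x_1) = 0.110017, coefficient = 2
x_2 = 0.7083, f(x_2) = 0.355396, coefficient = 2
x_3 = 0.9375, f(x_3) = 0.823975, coefficient = 2
x_4 = 1.1667, f(x_4) = 1.587963, coefficient = 2
x_5 = 1.3958, f(x_5) = 2.719573, coefficient = 2
x_6 = 1.6250, f(x_6) = 4.291016, coefficient = 2
x_7 = 1.8542, f(x_7) = 6.374503, coefficient = 2
x_8 = 2.0833, f(x_8) = 9.042245, coefficient = 2
x_9 = 2.3125, f(x_9) = 12.366455, coefficient = 2
x_10 = 2.5417, f(x_10) = 16.419343, coefficient = 2
x_11 = 2.7708, f(x_11) = 21.273121, coefficient = 2
x_12 = 3.0000, f(x_12) = 27.000000, coefficient = 1

I ≈ (0.229167/2) × 177.742839 = 20.366367
Exact value: 20.249023
Error: 0.117343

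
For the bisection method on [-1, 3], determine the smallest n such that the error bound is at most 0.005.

We need (b-a)/2^n ≤ 0.005
(3 - (-1))/2^n ≤ 0.005
4/2^n ≤ 0.005
2^n ≥ 800
n ≥ log₂(800) = 9.64
n ≥ 10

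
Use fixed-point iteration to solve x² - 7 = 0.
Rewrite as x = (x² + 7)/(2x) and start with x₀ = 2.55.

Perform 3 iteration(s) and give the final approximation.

Equation: x² - 7 = 0
Fixed-point form: x = (x² + 7)/(2x)
x₀ = 2.55

x_1 = g(2.550000) = 2.647549
x_2 = g(2.647549) = 2.645752
x_3 = g(2.645752) = 2.645751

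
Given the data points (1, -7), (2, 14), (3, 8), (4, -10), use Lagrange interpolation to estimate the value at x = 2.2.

Lagrange interpolation formula:
P(x) = Σ yᵢ × Lᵢ(x)
where Lᵢ(x) = Π_{j≠i} (x - xⱼ)/(xᵢ - xⱼ)

L_0(2.2) = (2.2 - 2)/(1 - 2) × (2.2 - 3)/(1 - 3) × (2.2 - 4)/(1 - 4) = -0.048000
L_1(2.2) = (2.2 - 1)/(2 - 1) × (2.2 - 3)/(2 - 3) × (2.2 - 4)/(2 - 4) = 0.864000
L_2(2.2) = (2.2 - 1)/(3 - 1) × (2.2 - 2)/(3 - 2) × (2.2 - 4)/(3 - 4) = 0.216000
L_3(2.2) = (2.2 - 1)/(4 - 1) × (2.2 - 2)/(4 - 2) × (2.2 - 3)/(4 - 3) = -0.032000

P(2.2) = (-7)×L_0(2.2) + 14×L_1(2.2) + 8×L_2(2.2) + (-10)×L_3(2.2)
P(2.2) = 14.480000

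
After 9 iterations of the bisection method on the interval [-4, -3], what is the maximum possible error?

Bisection error bound: |error| ≤ (b-a)/2^n
|error| ≤ (-3 - (-4))/2^9 = 1/2^9
|error| ≤ 0.0019531250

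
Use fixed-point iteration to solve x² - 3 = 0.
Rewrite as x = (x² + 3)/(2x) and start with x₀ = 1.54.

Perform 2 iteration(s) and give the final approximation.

Equation: x² - 3 = 0
Fixed-point form: x = (x² + 3)/(2x)
x₀ = 1.54

x_1 = g(1.540000) = 1.744026
x_2 = g(1.744026) = 1.732092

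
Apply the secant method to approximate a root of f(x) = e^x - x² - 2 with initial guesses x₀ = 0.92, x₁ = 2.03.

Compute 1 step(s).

f(x) = e^x - x² - 2
x₀ = 0.92, x₁ = 2.03

Secant formula: x_{n+1} = x_n - f(x_n)(x_n - x_{n-1})/(f(x_n) - f(x_{n-1}))

Iteration 1:
  f(0.920000) = -0.337110
  f(2.030000) = 1.493186
  x_2 = 2.030000 - 1.493186×(2.030000 - 0.920000)/(1.493186 - (-0.337110))
       = 1.124443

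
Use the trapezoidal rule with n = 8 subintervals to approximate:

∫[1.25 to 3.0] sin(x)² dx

f(x) = sin(x)²
a = 1.25, b = 3.0, n = 8
h = (b - a)/n = 0.218750

Trapezoidal rule: (h/2)[f(x₀) + 2f(x₁) + 2f(x₂) + ... + f(xₙ)]

x_0 = 1.2500, f(x_0) = 0.900572, coefficient = 1
x_1 = 1.4688, f(x_1) = 0.989623, coefficient = 2
x_2 = 1.6875, f(x_2) = 0.986442, coefficient = 2
x_3 = 1.9062, f(x_3) = 0.891629, coefficient = 2
x_4 = 2.1250, f(x_4) = 0.723044, coefficient = 2
x_5 = 2.3438, f(x_5) = 0.512443, coefficient = 2
x_6 = 2.5625, f(x_6) = 0.299499, coefficient = 2
x_7 = 2.7812, f(x_7) = 0.124323, coefficient = 2
x_8 = 3.0000, f(x_8) = 0.019915, coefficient = 1

I ≈ (0.218750/2) × 9.974491 = 1.090960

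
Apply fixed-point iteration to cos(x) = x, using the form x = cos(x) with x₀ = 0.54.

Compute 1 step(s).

Equation: cos(x) = x
Fixed-point form: x = cos(x)
x₀ = 0.54

x_1 = g(0.540000) = 0.857709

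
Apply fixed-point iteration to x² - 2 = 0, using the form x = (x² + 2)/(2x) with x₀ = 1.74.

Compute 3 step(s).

Equation: x² - 2 = 0
Fixed-point form: x = (x² + 2)/(2x)
x₀ = 1.74

x_1 = g(1.740000) = 1.444713
x_2 = g(1.444713) = 1.414535
x_3 = g(1.414535) = 1.414214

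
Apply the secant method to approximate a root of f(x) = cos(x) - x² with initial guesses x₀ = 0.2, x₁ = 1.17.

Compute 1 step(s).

f(x) = cos(x) - x²
x₀ = 0.2, x₁ = 1.17

Secant formula: x_{n+1} = x_n - f(x_n)(x_n - x_{n-1})/(f(x_n) - f(x_{n-1}))

Iteration 1:
  f(0.200000) = 0.940067
  f(1.170000) = -0.978748
  x_2 = 1.170000 - (-0.978748)×(1.170000 - 0.200000)/(-0.978748 - 0.940067)
       = 0.675223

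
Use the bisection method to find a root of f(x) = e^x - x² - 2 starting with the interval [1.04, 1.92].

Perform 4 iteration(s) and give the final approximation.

f(x) = e^x - x² - 2
Initial interval: [1.04, 1.92]

Iteration 1:
  c_1 = (1.040000 + 1.920000)/2 = 1.480000
  f(c_1) = f(1.480000) = 0.202546
  f(a) × f(c) < 0, new interval: [1.040000, 1.480000]
Iteration 2:
  c_2 = (1.040000 + 1.480000)/2 = 1.260000
  f(c_2) = f(1.260000) = -0.062179
  f(a) × f(c) ≥ 0, new interval: [1.260000, 1.480000]
Iteration 3:
  c_3 = (1.260000 + 1.480000)/2 = 1.370000
  f(c_3) = f(1.370000) = 0.058451
  f(a) × f(c) < 0, new interval: [1.260000, 1.370000]
Iteration 4:
  c_4 = (1.260000 + 1.370000)/2 = 1.315000
  f(c_4) = f(1.315000) = -0.004474
  f(a) × f(c) ≥ 0, new interval: [1.315000, 1.370000]

After 4 iteration(s), the approximation is c_4 = 1.315000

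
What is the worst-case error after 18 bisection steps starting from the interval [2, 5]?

Bisection error bound: |error| ≤ (b-a)/2^n
|error| ≤ (5 - 2)/2^18 = 3/2^18
|error| ≤ 0.0000114441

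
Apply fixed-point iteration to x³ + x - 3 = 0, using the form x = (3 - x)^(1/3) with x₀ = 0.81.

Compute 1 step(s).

Equation: x³ + x - 3 = 0
Fixed-point form: x = (3 - x)^(1/3)
x₀ = 0.81

x_1 = g(0.810000) = 1.298618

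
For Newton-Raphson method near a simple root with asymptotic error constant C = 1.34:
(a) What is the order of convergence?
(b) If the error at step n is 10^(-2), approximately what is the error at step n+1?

(a) Newton-Raphson has quadratic (order 2) convergence near simple roots.
    This means |e_{n+1}| ≈ C|e_n|².

(b) With |e_n| = 10^(-2) and C = 1.34:
    |e_{n+1}| ≈ 1.34 × (10^(-2))² = 1.34 × 10^(-4)

(a) 2 (quadratic); (b) |e_{n+1}| ≈ 1.340e-04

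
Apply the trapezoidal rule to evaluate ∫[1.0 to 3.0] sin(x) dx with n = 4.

f(x) = sin(x)
a = 1.0, b = 3.0, n = 4
h = (b - a)/n = 0.500000

Trapezoidal rule: (h/2)[f(x₀) + 2f(x₁) + 2f(x₂) + ... + f(xₙ)]

x_0 = 1.0000, f(x_0) = 0.841471, coefficient = 1
x_1 = 1.5000, f(x_1) = 0.997495, coefficient = 2
x_2 = 2.0000, f(x_2) = 0.909297, coefficient = 2
x_3 = 2.5000, f(x_3) = 0.598472, coefficient = 2
x_4 = 3.0000, f(x_4) = 0.141120, coefficient = 1

I ≈ (0.500000/2) × 5.993120 = 1.498280
Exact value: 1.530295
Error: 0.032015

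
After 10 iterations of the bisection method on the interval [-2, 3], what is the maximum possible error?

Bisection error bound: |error| ≤ (b-a)/2^n
|error| ≤ (3 - (-2))/2^10 = 5/2^10
|error| ≤ 0.0048828125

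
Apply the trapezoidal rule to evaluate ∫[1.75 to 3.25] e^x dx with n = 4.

f(x) = e^x
a = 1.75, b = 3.25, n = 4
h = (b - a)/n = 0.375000

Trapezoidal rule: (h/2)[f(x₀) + 2f(x₁) + 2f(x₂) + ... + f(xₙ)]

x_0 = 1.7500, f(x_0) = 5.754603, coefficient = 1
x_1 = 2.1250, f(x_1) = 8.372897, coefficient = 2
x_2 = 2.5000, f(x_2) = 12.182494, coefficient = 2
x_3 = 2.8750, f(x_3) = 17.725424, coefficient = 2
x_4 = 3.2500, f(x_4) = 25.790340, coefficient = 1

I ≈ (0.375000/2) × 108.106574 = 20.269983
Exact value: 20.035737
Error: 0.234245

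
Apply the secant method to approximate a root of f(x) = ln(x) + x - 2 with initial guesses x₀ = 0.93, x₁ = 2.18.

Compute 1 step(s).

f(x) = ln(x) + x - 2
x₀ = 0.93, x₁ = 2.18

Secant formula: x_{n+1} = x_n - f(x_n)(x_n - x_{n-1})/(f(x_n) - f(x_{n-1}))

Iteration 1:
  f(0.930000) = -1.142571
  f(2.180000) = 0.959325
  x_2 = 2.180000 - 0.959325×(2.180000 - 0.930000)/(0.959325 - (-1.142571))
       = 1.609488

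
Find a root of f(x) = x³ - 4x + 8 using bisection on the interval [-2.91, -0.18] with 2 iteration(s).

f(x) = x³ - 4x + 8
Initial interval: [-2.91, -0.18]

Iteration 1:
  c_1 = (-2.910000 + (-0.180000))/2 = -1.545000
  f(c_1) = f(-1.545000) = 10.492046
  f(a) × f(c) < 0, new interval: [-2.910000, -1.545000]
Iteration 2:
  c_2 = (-2.910000 + (-1.545000))/2 = -2.227500
  f(c_2) = f(-2.227500) = 5.857688
  f(a) × f(c) < 0, new interval: [-2.910000, -2.227500]

After 2 iteration(s), the approximation is c_2 = -2.227500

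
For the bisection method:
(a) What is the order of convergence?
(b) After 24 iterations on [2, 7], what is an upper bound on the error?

(a) Bisection has linear (order 1) convergence; the error is halved each step.

(b) Error bound = (b-a)/2^n = (7 - 2)/2^{24}
    = 5/2^{24}

(a) 1 (linear); (b) error ≤ 2.98e-07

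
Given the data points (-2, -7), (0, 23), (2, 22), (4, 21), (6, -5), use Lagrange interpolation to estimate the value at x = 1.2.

Lagrange interpolation formula:
P(x) = Σ yᵢ × Lᵢ(x)
where Lᵢ(x) = Π_{j≠i} (x - xⱼ)/(xᵢ - xⱼ)

L_0(1.2) = (1.2 - 0)/(-2 - 0) × (1.2 - 2)/(-2 - 2) × (1.2 - 4)/(-2 - 4) × (1.2 - 6)/(-2 - 6) = -0.033600
L_1(1.2) = (1.2 - (-2))/(0 - (-2)) × (1.2 - 2)/(0 - 2) × (1.2 - 4)/(0 - 4) × (1.2 - 6)/(0 - 6) = 0.358400
L_2(1.2) = (1.2 - (-2))/(2 - (-2)) × (1.2 - 0)/(2 - 0) × (1.2 - 4)/(2 - 4) × (1.2 - 6)/(2 - 6) = 0.806400
L_3(1.2) = (1.2 - (-2))/(4 - (-2)) × (1.2 - 0)/(4 - 0) × (1.2 - 2)/(4 - 2) × (1.2 - 6)/(4 - 6) = -0.153600
L_4(1.2) = (1.2 - (-2))/(6 - (-2)) × (1.2 - 0)/(6 - 0) × (1.2 - 2)/(6 - 2) × (1.2 - 4)/(6 - 4) = 0.022400

P(1.2) = (-7)×L_0(1.2) + 23×L_1(1.2) + 22×L_2(1.2) + 21×L_3(1.2) + (-5)×L_4(1.2)
P(1.2) = 22.881600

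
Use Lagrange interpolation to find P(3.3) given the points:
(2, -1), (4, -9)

Lagrange interpolation formula:
P(x) = Σ yᵢ × Lᵢ(x)
where Lᵢ(x) = Π_{j≠i} (x - xⱼ)/(xᵢ - xⱼ)

L_0(3.3) = (3.3 - 4)/(2 - 4) = 0.350000
L_1(3.3) = (3.3 - 2)/(4 - 2) = 0.650000

P(3.3) = (-1)×L_0(3.3) + (-9)×L_1(3.3)
P(3.3) = -6.200000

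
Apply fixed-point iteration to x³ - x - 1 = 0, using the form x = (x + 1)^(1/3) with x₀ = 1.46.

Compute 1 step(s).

Equation: x³ - x - 1 = 0
Fixed-point form: x = (x + 1)^(1/3)
x₀ = 1.46

x_1 = g(1.460000) = 1.349931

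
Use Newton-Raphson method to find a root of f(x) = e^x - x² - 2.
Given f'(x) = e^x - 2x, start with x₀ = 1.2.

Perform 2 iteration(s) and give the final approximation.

f(x) = e^x - x² - 2
f'(x) = e^x - 2x
x₀ = 1.2

Newton-Raphson formula: x_{n+1} = x_n - f(x_n)/f'(x_n)

Iteration 1:
  f(1.200000) = -0.119883
  f'(1.200000) = 0.920117
  x_1 = 1.200000 - (-0.119883)/0.920117 = 1.330291
Iteration 2:
  f(1.330291) = 0.012470
  f'(1.330291) = 1.121562
  x_2 = 1.330291 - 0.012470/1.121562 = 1.319173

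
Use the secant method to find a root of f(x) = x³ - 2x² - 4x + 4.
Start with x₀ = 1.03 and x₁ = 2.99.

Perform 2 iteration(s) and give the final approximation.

f(x) = x³ - 2x² - 4x + 4
x₀ = 1.03, x₁ = 2.99

Secant formula: x_{n+1} = x_n - f(x_n)(x_n - x_{n-1})/(f(x_n) - f(x_{n-1}))

Iteration 1:
  f(1.030000) = -1.149073
  f(2.990000) = 0.890699
  x_2 = 2.990000 - 0.890699×(2.990000 - 1.030000)/(0.890699 - (-1.149073))
       = 2.134135
Iteration 2:
  f(2.990000) = 0.890699
  f(2.134135) = -3.925618
  x_3 = 2.134135 - (-3.925618)×(2.134135 - 2.990000)/(-3.925618 - 0.890699)
       = 2.831722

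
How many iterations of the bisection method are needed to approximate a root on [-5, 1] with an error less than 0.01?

We need (b-a)/2^n ≤ 0.01
(1 - (-5))/2^n ≤ 0.01
6/2^n ≤ 0.01
2^n ≥ 600
n ≥ log₂(600) = 9.23
n ≥ 10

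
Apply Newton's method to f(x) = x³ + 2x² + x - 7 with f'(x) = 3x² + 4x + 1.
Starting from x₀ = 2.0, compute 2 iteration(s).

f(x) = x³ + 2x² + x - 7
f'(x) = 3x² + 4x + 1
x₀ = 2.0

Newton-Raphson formula: x_{n+1} = x_n - f(x_n)/f'(x_n)

Iteration 1:
  f(2.000000) = 11.000000
  f'(2.000000) = 21.000000
  x_1 = 2.000000 - 11.000000/21.000000 = 1.476190
Iteration 2:
  f(1.476190) = 2.051290
  f'(1.476190) = 13.442177
  x_2 = 1.476190 - 2.051290/13.442177 = 1.323589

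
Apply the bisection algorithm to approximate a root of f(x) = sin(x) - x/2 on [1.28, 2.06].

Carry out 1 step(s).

f(x) = sin(x) - x/2
Initial interval: [1.28, 2.06]

Iteration 1:
  c_1 = (1.280000 + 2.060000)/2 = 1.670000
  f(c_1) = f(1.670000) = 0.160083
  f(a) × f(c) ≥ 0, new interval: [1.670000, 2.060000]

After 1 iteration(s), the approximation is c_1 = 1.670000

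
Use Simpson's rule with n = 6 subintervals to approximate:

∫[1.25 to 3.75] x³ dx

f(x) = x³
a = 1.25, b = 3.75, n = 6
h = (b - a)/n = 0.416667

Simpson's rule: (h/3)[f(x₀) + 4f(x₁) + 2f(x₂) + ... + f(xₙ)]

x_0 = 1.2500, f(x_0) = 1.953125, coefficient = 1
x_1 = 1.6667, f(x_1) = 4.629630, coefficient = 4
x_2 = 2.0833, f(x_2) = 9.042245, coefficient = 2
x_3 = 2.5000, f(x_3) = 15.625000, coefficient = 4
x_4 = 2.9167, f(x_4) = 24.811921, coefficient = 2
x_5 = 3.3333, f(x_5) = 37.037037, coefficient = 4
x_6 = 3.7500, f(x_6) = 52.734375, coefficient = 1

I ≈ (0.416667/3) × 351.562500 = 48.828125
Exact value: 48.828125
Error: 0.000000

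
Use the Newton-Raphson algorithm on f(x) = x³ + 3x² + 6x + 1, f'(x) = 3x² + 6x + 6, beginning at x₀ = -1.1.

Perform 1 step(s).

f(x) = x³ + 3x² + 6x + 1
f'(x) = 3x² + 6x + 6
x₀ = -1.1

Newton-Raphson formula: x_{n+1} = x_n - f(x_n)/f'(x_n)

Iteration 1:
  f(-1.100000) = -3.301000
  f'(-1.100000) = 3.030000
  x_1 = -1.100000 - (-3.301000)/3.030000 = -0.010561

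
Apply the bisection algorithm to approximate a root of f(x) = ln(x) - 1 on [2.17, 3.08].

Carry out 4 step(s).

f(x) = ln(x) - 1
Initial interval: [2.17, 3.08]

Iteration 1:
  c_1 = (2.170000 + 3.080000)/2 = 2.625000
  f(c_1) = f(2.625000) = -0.034919
  f(a) × f(c) ≥ 0, new interval: [2.625000, 3.080000]
Iteration 2:
  c_2 = (2.625000 + 3.080000)/2 = 2.852500
  f(c_2) = f(2.852500) = 0.048196
  f(a) × f(c) < 0, new interval: [2.625000, 2.852500]
Iteration 3:
  c_3 = (2.625000 + 2.852500)/2 = 2.738750
  f(c_3) = f(2.738750) = 0.007502
  f(a) × f(c) < 0, new interval: [2.625000, 2.738750]
Iteration 4:
  c_4 = (2.625000 + 2.738750)/2 = 2.681875
  f(c_4) = f(2.681875) = -0.013484
  f(a) × f(c) ≥ 0, new interval: [2.681875, 2.738750]

After 4 iteration(s), the approximation is c_4 = 2.681875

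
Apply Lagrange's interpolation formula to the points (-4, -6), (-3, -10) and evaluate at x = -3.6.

Lagrange interpolation formula:
P(x) = Σ yᵢ × Lᵢ(x)
where Lᵢ(x) = Π_{j≠i} (x - xⱼ)/(xᵢ - xⱼ)

L_0(-3.6) = (-3.6 - (-3))/(-4 - (-3)) = 0.600000
L_1(-3.6) = (-3.6 - (-4))/(-3 - (-4)) = 0.400000

P(-3.6) = (-6)×L_0(-3.6) + (-10)×L_1(-3.6)
P(-3.6) = -7.600000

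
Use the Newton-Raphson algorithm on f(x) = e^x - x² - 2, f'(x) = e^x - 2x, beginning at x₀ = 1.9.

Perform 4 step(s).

f(x) = e^x - x² - 2
f'(x) = e^x - 2x
x₀ = 1.9

Newton-Raphson formula: x_{n+1} = x_n - f(x_n)/f'(x_n)

Iteration 1:
  f(1.900000) = 1.075894
  f'(1.900000) = 2.885894
  x_1 = 1.900000 - 1.075894/2.885894 = 1.527189
Iteration 2:
  f(1.527189) = 0.272906
  f'(1.527189) = 1.550834
  x_2 = 1.527189 - 0.272906/1.550834 = 1.351215
Iteration 3:
  f(1.351215) = 0.036333
  f'(1.351215) = 1.159684
  x_3 = 1.351215 - 0.036333/1.159684 = 1.319885
Iteration 4:
  f(1.319885) = 0.000894
  f'(1.319885) = 1.103221
  x_4 = 1.319885 - 0.000894/1.103221 = 1.319074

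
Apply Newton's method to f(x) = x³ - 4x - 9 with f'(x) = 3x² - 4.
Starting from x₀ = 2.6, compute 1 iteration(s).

f(x) = x³ - 4x - 9
f'(x) = 3x² - 4
x₀ = 2.6

Newton-Raphson formula: x_{n+1} = x_n - f(x_n)/f'(x_n)

Iteration 1:
  f(2.600000) = -1.824000
  f'(2.600000) = 16.280000
  x_1 = 2.600000 - (-1.824000)/16.280000 = 2.712039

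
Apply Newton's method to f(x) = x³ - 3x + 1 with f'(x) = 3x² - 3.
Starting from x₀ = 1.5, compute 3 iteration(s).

f(x) = x³ - 3x + 1
f'(x) = 3x² - 3
x₀ = 1.5

Newton-Raphson formula: x_{n+1} = x_n - f(x_n)/f'(x_n)

Iteration 1:
  f(1.500000) = -0.125000
  f'(1.500000) = 3.750000
  x_1 = 1.500000 - (-0.125000)/3.750000 = 1.533333
Iteration 2:
  f(1.533333) = 0.005037
  f'(1.533333) = 4.053333
  x_2 = 1.533333 - 0.005037/4.053333 = 1.532091
Iteration 3:
  f(1.532091) = 0.000007
  f'(1.532091) = 4.041905
  x_3 = 1.532091 - 0.000007/4.041905 = 1.532089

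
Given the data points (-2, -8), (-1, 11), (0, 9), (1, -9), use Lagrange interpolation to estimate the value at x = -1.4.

Lagrange interpolation formula:
P(x) = Σ yᵢ × Lᵢ(x)
where Lᵢ(x) = Π_{j≠i} (x - xⱼ)/(xᵢ - xⱼ)

L_0(-1.4) = (-1.4 - (-1))/(-2 - (-1)) × (-1.4 - 0)/(-2 - 0) × (-1.4 - 1)/(-2 - 1) = 0.224000
L_1(-1.4) = (-1.4 - (-2))/(-1 - (-2)) × (-1.4 - 0)/(-1 - 0) × (-1.4 - 1)/(-1 - 1) = 1.008000
L_2(-1.4) = (-1.4 - (-2))/(0 - (-2)) × (-1.4 - (-1))/(0 - (-1)) × (-1.4 - 1)/(0 - 1) = -0.288000
L_3(-1.4) = (-1.4 - (-2))/(1 - (-2)) × (-1.4 - (-1))/(1 - (-1)) × (-1.4 - 0)/(1 - 0) = 0.056000

P(-1.4) = (-8)×L_0(-1.4) + 11×L_1(-1.4) + 9×L_2(-1.4) + (-9)×L_3(-1.4)
P(-1.4) = 6.200000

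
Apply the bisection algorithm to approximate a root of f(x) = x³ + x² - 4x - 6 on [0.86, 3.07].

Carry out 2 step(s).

f(x) = x³ + x² - 4x - 6
Initial interval: [0.86, 3.07]

Iteration 1:
  c_1 = (0.860000 + 3.070000)/2 = 1.965000
  f(c_1) = f(1.965000) = -2.411468
  f(a) × f(c) ≥ 0, new interval: [1.965000, 3.070000]
Iteration 2:
  c_2 = (1.965000 + 3.070000)/2 = 2.517500
  f(c_2) = f(2.517500) = 6.223233
  f(a) × f(c) < 0, new interval: [1.965000, 2.517500]

After 2 iteration(s), the approximation is c_2 = 2.517500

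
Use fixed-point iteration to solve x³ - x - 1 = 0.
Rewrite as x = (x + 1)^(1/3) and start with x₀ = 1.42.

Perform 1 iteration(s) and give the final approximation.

Equation: x³ - x - 1 = 0
Fixed-point form: x = (x + 1)^(1/3)
x₀ = 1.42

x_1 = g(1.420000) = 1.342575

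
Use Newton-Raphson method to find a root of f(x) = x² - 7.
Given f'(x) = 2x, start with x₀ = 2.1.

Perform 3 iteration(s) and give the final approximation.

f(x) = x² - 7
f'(x) = 2x
x₀ = 2.1

Newton-Raphson formula: x_{n+1} = x_n - f(x_n)/f'(x_n)

Iteration 1:
  f(2.100000) = -2.590000
  f'(2.100000) = 4.200000
  x_1 = 2.100000 - (-2.590000)/4.200000 = 2.716667
Iteration 2:
  f(2.716667) = 0.380278
  f'(2.716667) = 5.433333
  x_2 = 2.716667 - 0.380278/5.433333 = 2.646677
Iteration 3:
  f(2.646677) = 0.004899
  f'(2.646677) = 5.293354
  x_3 = 2.646677 - 0.004899/5.293354 = 2.645751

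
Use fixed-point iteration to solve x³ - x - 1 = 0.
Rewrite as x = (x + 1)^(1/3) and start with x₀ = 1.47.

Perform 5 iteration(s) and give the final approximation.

Equation: x³ - x - 1 = 0
Fixed-point form: x = (x + 1)^(1/3)
x₀ = 1.47

x_1 = g(1.470000) = 1.351758
x_2 = g(1.351758) = 1.329834
x_3 = g(1.329834) = 1.325689
x_4 = g(1.325689) = 1.324902
x_5 = g(1.324902) = 1.324753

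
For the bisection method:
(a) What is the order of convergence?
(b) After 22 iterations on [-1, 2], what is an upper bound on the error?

(a) Bisection has linear (order 1) convergence; the error is halved each step.

(b) Error bound = (b-a)/2^n = (2 - (-1))/2^{22}
    = 3/2^{22}

(a) 1 (linear); (b) error ≤ 7.15e-07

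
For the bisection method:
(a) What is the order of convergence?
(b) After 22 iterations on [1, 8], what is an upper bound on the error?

(a) Bisection has linear (order 1) convergence; the error is halved each step.

(b) Error bound = (b-a)/2^n = (8 - 1)/2^{22}
    = 7/2^{22}

(a) 1 (linear); (b) error ≤ 1.67e-06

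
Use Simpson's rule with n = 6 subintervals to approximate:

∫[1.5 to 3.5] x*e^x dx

f(x) = x*e^x
a = 1.5, b = 3.5, n = 6
h = (b - a)/n = 0.333333

Simpson's rule: (h/3)[f(x₀) + 4f(x₁) + 2f(x₂) + ... + f(xₙ)]

x_0 = 1.5000, f(x_0) = 6.722534, coefficient = 1
x_1 = 1.8333, f(x_1) = 11.466952, coefficient = 4
x_2 = 2.1667, f(x_2) = 18.913133, coefficient = 2
x_3 = 2.5000, f(x_3) = 30.456235, coefficient = 4
x_4 = 2.8333, f(x_4) = 48.172446, coefficient = 2
x_5 = 3.1667, f(x_5) = 75.139484, coefficient = 4
x_6 = 3.5000, f(x_6) = 115.904082, coefficient = 1

I ≈ (0.333333/3) × 725.048458 = 80.560940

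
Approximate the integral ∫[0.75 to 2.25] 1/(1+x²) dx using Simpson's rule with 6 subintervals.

f(x) = 1/(1+x²)
a = 0.75, b = 2.25, n = 6
h = (b - a)/n = 0.250000

Simpson's rule: (h/3)[f(x₀) + 4f(x₁) + 2f(x₂) + ... + f(xₙ)]

x_0 = 0.7500, f(x_0) = 0.640000, coefficient = 1
x_1 = 1.0000, f(x_1) = 0.500000, coefficient = 4
x_2 = 1.2500, f(x_2) = 0.390244, coefficient = 2
x_3 = 1.5000, f(x_3) = 0.307692, coefficient = 4
x_4 = 1.7500, f(x_4) = 0.246154, coefficient = 2
x_5 = 2.0000, f(x_5) = 0.200000, coefficient = 4
x_6 = 2.2500, f(x_6) = 0.164948, coefficient = 1

I ≈ (0.250000/3) × 6.108513 = 0.509043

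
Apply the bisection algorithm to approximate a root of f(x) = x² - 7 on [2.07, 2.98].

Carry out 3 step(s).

f(x) = x² - 7
Initial interval: [2.07, 2.98]

Iteration 1:
  c_1 = (2.070000 + 2.980000)/2 = 2.525000
  f(c_1) = f(2.525000) = -0.624375
  f(a) × f(c) ≥ 0, new interval: [2.525000, 2.980000]
Iteration 2:
  c_2 = (2.525000 + 2.980000)/2 = 2.752500
  f(c_2) = f(2.752500) = 0.576256
  f(a) × f(c) < 0, new interval: [2.525000, 2.752500]
Iteration 3:
  c_3 = (2.525000 + 2.752500)/2 = 2.638750
  f(c_3) = f(2.638750) = -0.036998
  f(a) × f(c) ≥ 0, new interval: [2.638750, 2.752500]

After 3 iteration(s), the approximation is c_3 = 2.638750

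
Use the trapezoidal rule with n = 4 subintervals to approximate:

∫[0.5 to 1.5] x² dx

f(x) = x²
a = 0.5, b = 1.5, n = 4
h = (b - a)/n = 0.250000

Trapezoidal rule: (h/2)[f(x₀) + 2f(x₁) + 2f(x₂) + ... + f(xₙ)]

x_0 = 0.5000, f(x_0) = 0.250000, coefficient = 1
x_1 = 0.7500, f(x_1) = 0.562500, coefficient = 2
x_2 = 1.0000, f(x_2) = 1.000000, coefficient = 2
x_3 = 1.2500, f(x_3) = 1.562500, coefficient = 2
x_4 = 1.5000, f(x_4) = 2.250000, coefficient = 1

I ≈ (0.250000/2) × 8.750000 = 1.093750
Exact value: 1.083333
Error: 0.010417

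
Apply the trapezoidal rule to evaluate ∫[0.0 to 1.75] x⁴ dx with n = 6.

f(x) = x⁴
a = 0.0, b = 1.75, n = 6
h = (b - a)/n = 0.291667

Trapezoidal rule: (h/2)[f(x₀) + 2f(x₁) + 2f(x₂) + ... + f(xₙ)]

x_0 = 0.0000, f(x_0) = 0.000000, coefficient = 1
x_1 = 0.2917, f(x_1) = 0.007237, coefficient = 2
x_2 = 0.5833, f(x_2) = 0.115789, coefficient = 2
x_3 = 0.8750, f(x_3) = 0.586182, coefficient = 2
x_4 = 1.1667, f(x_4) = 1.852623, coefficient = 2
x_5 = 1.4583, f(x_5) = 4.523006, coefficient = 2
x_6 = 1.7500, f(x_6) = 9.378906, coefficient = 1

I ≈ (0.291667/2) × 23.548581 = 3.434168
Exact value: 3.282617
Error: 0.151551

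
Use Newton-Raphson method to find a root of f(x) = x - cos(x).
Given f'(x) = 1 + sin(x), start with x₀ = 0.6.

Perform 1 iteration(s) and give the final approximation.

f(x) = x - cos(x)
f'(x) = 1 + sin(x)
x₀ = 0.6

Newton-Raphson formula: x_{n+1} = x_n - f(x_n)/f'(x_n)

Iteration 1:
  f(0.600000) = -0.225336
  f'(0.600000) = 1.564642
  x_1 = 0.600000 - (-0.225336)/1.564642 = 0.744017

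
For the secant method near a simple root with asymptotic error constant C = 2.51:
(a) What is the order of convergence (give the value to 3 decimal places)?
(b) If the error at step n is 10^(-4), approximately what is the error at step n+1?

(a) Secant method has superlinear convergence with order φ = (1+√5)/2 ≈ 1.618.
    This means |e_{n+1}| ≈ C|e_n|^1.618.

(b) With |e_n| = 10^(-4) and C = 2.51:
    |e_{n+1}| ≈ 2.51 × (10^(-4))^1.618 = 2.51 × 10^(-6.47)

(a) ≈ 1.618 (golden ratio); (b) |e_{n+1}| ≈ 8.463e-07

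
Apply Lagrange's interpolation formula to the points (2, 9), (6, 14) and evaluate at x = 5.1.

Lagrange interpolation formula:
P(x) = Σ yᵢ × Lᵢ(x)
where Lᵢ(x) = Π_{j≠i} (x - xⱼ)/(xᵢ - xⱼ)

L_0(5.1) = (5.1 - 6)/(2 - 6) = 0.225000
L_1(5.1) = (5.1 - 2)/(6 - 2) = 0.775000

P(5.1) = 9×L_0(5.1) + 14×L_1(5.1)
P(5.1) = 12.875000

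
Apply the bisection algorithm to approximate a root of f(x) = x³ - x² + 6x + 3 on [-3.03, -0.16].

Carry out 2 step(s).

f(x) = x³ - x² + 6x + 3
Initial interval: [-3.03, -0.16]

Iteration 1:
  c_1 = (-3.030000 + (-0.160000))/2 = -1.595000
  f(c_1) = f(-1.595000) = -13.171745
  f(a) × f(c) ≥ 0, new interval: [-1.595000, -0.160000]
Iteration 2:
  c_2 = (-1.595000 + (-0.160000))/2 = -0.877500
  f(c_2) = f(-0.877500) = -3.710687
  f(a) × f(c) ≥ 0, new interval: [-0.877500, -0.160000]

After 2 iteration(s), the approximation is c_2 = -0.877500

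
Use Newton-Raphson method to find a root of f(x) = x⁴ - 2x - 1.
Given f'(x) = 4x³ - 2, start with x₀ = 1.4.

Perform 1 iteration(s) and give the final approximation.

f(x) = x⁴ - 2x - 1
f'(x) = 4x³ - 2
x₀ = 1.4

Newton-Raphson formula: x_{n+1} = x_n - f(x_n)/f'(x_n)

Iteration 1:
  f(1.400000) = 0.041600
  f'(1.400000) = 8.976000
  x_1 = 1.400000 - 0.041600/8.976000 = 1.395365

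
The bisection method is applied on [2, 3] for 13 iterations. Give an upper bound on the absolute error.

Bisection error bound: |error| ≤ (b-a)/2^n
|error| ≤ (3 - 2)/2^13 = 1/2^13
|error| ≤ 0.0001220703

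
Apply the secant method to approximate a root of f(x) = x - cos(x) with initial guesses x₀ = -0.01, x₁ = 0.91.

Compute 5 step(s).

f(x) = x - cos(x)
x₀ = -0.01, x₁ = 0.91

Secant formula: x_{n+1} = x_n - f(x_n)(x_n - x_{n-1})/(f(x_n) - f(x_{n-1}))

Iteration 1:
  f(-0.010000) = -1.009950
  f(0.910000) = 0.296254
  x_2 = 0.910000 - 0.296254×(0.910000 - (-0.010000))/(0.296254 - (-1.009950))
       = 0.701339
Iteration 2:
  f(0.910000) = 0.296254
  f(0.701339) = -0.062640
  x_3 = 0.701339 - (-0.062640)×(0.701339 - 0.910000)/(-0.062640 - 0.296254)
       = 0.737758
Iteration 3:
  f(0.701339) = -0.062640
  f(0.737758) = -0.002221
  x_4 = 0.737758 - (-0.002221)×(0.737758 - 0.701339)/(-0.002221 - (-0.062640))
       = 0.739096
Iteration 4:
  f(0.737758) = -0.002221
  f(0.739096) = 0.000019
  x_5 = 0.739096 - 0.000019×(0.739096 - 0.737758)/(0.000019 - (-0.002221))
       = 0.739085
Iteration 5:
  f(0.739096) = 0.000019
  f(0.739085) = 0.000000
  x_6 = 0.739085 - 0.000000×(0.739085 - 0.739096)/(0.000000 - 0.000019)
       = 0.739085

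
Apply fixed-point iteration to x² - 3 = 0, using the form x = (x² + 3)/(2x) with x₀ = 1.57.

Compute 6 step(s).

Equation: x² - 3 = 0
Fixed-point form: x = (x² + 3)/(2x)
x₀ = 1.57

x_1 = g(1.570000) = 1.740414
x_2 = g(1.740414) = 1.732071
x_3 = g(1.732071) = 1.732051
x_4 = g(1.732051) = 1.732051
x_5 = g(1.732051) = 1.732051
x_6 = g(1.732051) = 1.732051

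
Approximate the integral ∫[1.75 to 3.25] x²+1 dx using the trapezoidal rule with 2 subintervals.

f(x) = x²+1
a = 1.75, b = 3.25, n = 2
h = (b - a)/n = 0.750000

Trapezoidal rule: (h/2)[f(x₀) + 2f(x₁) + 2f(x₂) + ... + f(xₙ)]

x_0 = 1.7500, f(x_0) = 4.062500, coefficient = 1
x_1 = 2.5000, f(x_1) = 7.250000, coefficient = 2
x_2 = 3.2500, f(x_2) = 11.562500, coefficient = 1

I ≈ (0.750000/2) × 30.125000 = 11.296875
Exact value: 11.156250
Error: 0.140625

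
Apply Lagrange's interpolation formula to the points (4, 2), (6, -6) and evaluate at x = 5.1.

Lagrange interpolation formula:
P(x) = Σ yᵢ × Lᵢ(x)
where Lᵢ(x) = Π_{j≠i} (x - xⱼ)/(xᵢ - xⱼ)

L_0(5.1) = (5.1 - 6)/(4 - 6) = 0.450000
L_1(5.1) = (5.1 - 4)/(6 - 4) = 0.550000

P(5.1) = 2×L_0(5.1) + (-6)×L_1(5.1)
P(5.1) = -2.400000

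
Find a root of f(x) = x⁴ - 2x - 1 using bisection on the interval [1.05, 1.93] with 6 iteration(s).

f(x) = x⁴ - 2x - 1
Initial interval: [1.05, 1.93]

Iteration 1:
  c_1 = (1.050000 + 1.930000)/2 = 1.490000
  f(c_1) = f(1.490000) = 0.948844
  f(a) × f(c) < 0, new interval: [1.050000, 1.490000]
Iteration 2:
  c_2 = (1.050000 + 1.490000)/2 = 1.270000
  f(c_2) = f(1.270000) = -0.938554
  f(a) × f(c) ≥ 0, new interval: [1.270000, 1.490000]
Iteration 3:
  c_3 = (1.270000 + 1.490000)/2 = 1.380000
  f(c_3) = f(1.380000) = -0.133261
  f(a) × f(c) ≥ 0, new interval: [1.380000, 1.490000]
Iteration 4:
  c_4 = (1.380000 + 1.490000)/2 = 1.435000
  f(c_4) = f(1.435000) = 0.370408
  f(a) × f(c) < 0, new interval: [1.380000, 1.435000]
Iteration 5:
  c_5 = (1.380000 + 1.435000)/2 = 1.407500
  f(c_5) = f(1.407500) = 0.109584
  f(a) × f(c) < 0, new interval: [1.380000, 1.407500]
Iteration 6:
  c_6 = (1.380000 + 1.407500)/2 = 1.393750
  f(c_6) = f(1.393750) = -0.014042
  f(a) × f(c) ≥ 0, new interval: [1.393750, 1.407500]

After 6 iteration(s), the approximation is c_6 = 1.393750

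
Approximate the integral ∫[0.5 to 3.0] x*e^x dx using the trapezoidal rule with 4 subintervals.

f(x) = x*e^x
a = 0.5, b = 3.0, n = 4
h = (b - a)/n = 0.625000

Trapezoidal rule: (h/2)[f(x₀) + 2f(x₁) + 2f(x₂) + ... + f(xₙ)]

x_0 = 0.5000, f(x_0) = 0.824361, coefficient = 1
x_1 = 1.1250, f(x_1) = 3.465244, coefficient = 2
x_2 = 1.7500, f(x_2) = 10.070555, coefficient = 2
x_3 = 2.3750, f(x_3) = 25.533656, coefficient = 2
x_4 = 3.0000, f(x_4) = 60.256611, coefficient = 1

I ≈ (0.625000/2) × 139.219881 = 43.506213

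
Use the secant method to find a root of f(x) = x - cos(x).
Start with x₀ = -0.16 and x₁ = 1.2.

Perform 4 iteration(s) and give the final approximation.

f(x) = x - cos(x)
x₀ = -0.16, x₁ = 1.2

Secant formula: x_{n+1} = x_n - f(x_n)(x_n - x_{n-1})/(f(x_n) - f(x_{n-1}))

Iteration 1:
  f(-0.160000) = -1.147227
  f(1.200000) = 0.837642
  x_2 = 1.200000 - 0.837642×(1.200000 - (-0.160000))/(0.837642 - (-1.147227))
       = 0.626061
Iteration 2:
  f(1.200000) = 0.837642
  f(0.626061) = -0.184280
  x_3 = 0.626061 - (-0.184280)×(0.626061 - 1.200000)/(-0.184280 - 0.837642)
       = 0.729558
Iteration 3:
  f(0.626061) = -0.184280
  f(0.729558) = -0.015911
  x_4 = 0.729558 - (-0.015911)×(0.729558 - 0.626061)/(-0.015911 - (-0.184280))
       = 0.739339
Iteration 4:
  f(0.729558) = -0.015911
  f(0.739339) = 0.000424
  x_5 = 0.739339 - 0.000424×(0.739339 - 0.729558)/(0.000424 - (-0.015911))
       = 0.739085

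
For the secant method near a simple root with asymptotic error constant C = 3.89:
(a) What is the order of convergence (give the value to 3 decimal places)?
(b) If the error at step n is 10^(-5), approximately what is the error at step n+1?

(a) Secant method has superlinear convergence with order φ = (1+√5)/2 ≈ 1.618.
    This means |e_{n+1}| ≈ C|e_n|^1.618.

(b) With |e_n| = 10^(-5) and C = 3.89:
    |e_{n+1}| ≈ 3.89 × (10^(-5))^1.618 = 3.89 × 10^(-8.09)

(a) ≈ 1.618 (golden ratio); (b) |e_{n+1}| ≈ 3.161e-08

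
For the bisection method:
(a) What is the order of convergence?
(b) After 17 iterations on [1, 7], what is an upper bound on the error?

(a) Bisection has linear (order 1) convergence; the error is halved each step.

(b) Error bound = (b-a)/2^n = (7 - 1)/2^{17}
    = 6/2^{17}

(a) 1 (linear); (b) error ≤ 4.58e-05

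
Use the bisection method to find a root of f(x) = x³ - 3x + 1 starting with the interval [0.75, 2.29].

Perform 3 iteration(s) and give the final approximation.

f(x) = x³ - 3x + 1
Initial interval: [0.75, 2.29]

Iteration 1:
  c_1 = (0.750000 + 2.290000)/2 = 1.520000
  f(c_1) = f(1.520000) = -0.048192
  f(a) × f(c) ≥ 0, new interval: [1.520000, 2.290000]
Iteration 2:
  c_2 = (1.520000 + 2.290000)/2 = 1.905000
  f(c_2) = f(1.905000) = 2.198293
  f(a) × f(c) < 0, new interval: [1.520000, 1.905000]
Iteration 3:
  c_3 = (1.520000 + 1.905000)/2 = 1.712500
  f(c_3) = f(1.712500) = 0.884674
  f(a) × f(c) < 0, new interval: [1.520000, 1.712500]

After 3 iteration(s), the approximation is c_3 = 1.712500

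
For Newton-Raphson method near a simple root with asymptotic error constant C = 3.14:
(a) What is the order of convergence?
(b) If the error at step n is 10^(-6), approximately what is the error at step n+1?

(a) Newton-Raphson has quadratic (order 2) convergence near simple roots.
    This means |e_{n+1}| ≈ C|e_n|².

(b) With |e_n| = 10^(-6) and C = 3.14:
    |e_{n+1}| ≈ 3.14 × (10^(-6))² = 3.14 × 10^(-12)

(a) 2 (quadratic); (b) |e_{n+1}| ≈ 3.140e-12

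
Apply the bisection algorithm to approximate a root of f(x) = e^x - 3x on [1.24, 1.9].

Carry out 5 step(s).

f(x) = e^x - 3x
Initial interval: [1.24, 1.9]

Iteration 1:
  c_1 = (1.240000 + 1.900000)/2 = 1.570000
  f(c_1) = f(1.570000) = 0.096648
  f(a) × f(c) < 0, new interval: [1.240000, 1.570000]
Iteration 2:
  c_2 = (1.240000 + 1.570000)/2 = 1.405000
  f(c_2) = f(1.405000) = -0.139473
  f(a) × f(c) ≥ 0, new interval: [1.405000, 1.570000]
Iteration 3:
  c_3 = (1.405000 + 1.570000)/2 = 1.487500
  f(c_3) = f(1.487500) = -0.036483
  f(a) × f(c) ≥ 0, new interval: [1.487500, 1.570000]
Iteration 4:
  c_4 = (1.487500 + 1.570000)/2 = 1.528750
  f(c_4) = f(1.528750) = 0.026158
  f(a) × f(c) < 0, new interval: [1.487500, 1.528750]
Iteration 5:
  c_5 = (1.487500 + 1.528750)/2 = 1.508125
  f(c_5) = f(1.508125) = -0.006124
  f(a) × f(c) ≥ 0, new interval: [1.508125, 1.528750]

After 5 iteration(s), the approximation is c_5 = 1.508125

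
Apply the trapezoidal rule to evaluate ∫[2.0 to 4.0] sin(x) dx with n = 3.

f(x) = sin(x)
a = 2.0, b = 4.0, n = 3
h = (b - a)/n = 0.666667

Trapezoidal rule: (h/2)[f(x₀) + 2f(x₁) + 2f(x₂) + ... + f(xₙ)]

x_0 = 2.0000, f(x_0) = 0.909297, coefficient = 1
x_1 = 2.6667, f(x_1) = 0.457273, coefficient = 2
x_2 = 3.3333, f(x_2) = -0.190568, coefficient = 2
x_3 = 4.0000, f(x_3) = -0.756802, coefficient = 1

I ≈ (0.666667/2) × 0.685904 = 0.228635
Exact value: 0.237497
Error: 0.008862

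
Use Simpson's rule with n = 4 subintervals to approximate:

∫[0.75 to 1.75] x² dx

f(x) = x²
a = 0.75, b = 1.75, n = 4
h = (b - a)/n = 0.250000

Simpson's rule: (h/3)[f(x₀) + 4f(x₁) + 2f(x₂) + ... + f(xₙ)]

x_0 = 0.7500, f(x_0) = 0.562500, coefficient = 1
x_1 = 1.0000, f(x_1) = 1.000000, coefficient = 4
x_2 = 1.2500, f(x_2) = 1.562500, coefficient = 2
x_3 = 1.5000, f(x_3) = 2.250000, coefficient = 4
x_4 = 1.7500, f(x_4) = 3.062500, coefficient = 1

I ≈ (0.250000/3) × 19.750000 = 1.645833
Exact value: 1.645833
Error: 0.000000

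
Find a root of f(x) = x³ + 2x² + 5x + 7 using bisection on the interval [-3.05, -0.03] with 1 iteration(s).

f(x) = x³ + 2x² + 5x + 7
Initial interval: [-3.05, -0.03]

Iteration 1:
  c_1 = (-3.050000 + (-0.030000))/2 = -1.540000
  f(c_1) = f(-1.540000) = 0.390936
  f(a) × f(c) < 0, new interval: [-3.050000, -1.540000]

After 1 iteration(s), the approximation is c_1 = -1.540000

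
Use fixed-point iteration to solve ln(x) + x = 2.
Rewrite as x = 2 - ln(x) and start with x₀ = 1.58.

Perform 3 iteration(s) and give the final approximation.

Equation: ln(x) + x = 2
Fixed-point form: x = 2 - ln(x)
x₀ = 1.58

x_1 = g(1.580000) = 1.542575
x_2 = g(1.542575) = 1.566547
x_3 = g(1.566547) = 1.551126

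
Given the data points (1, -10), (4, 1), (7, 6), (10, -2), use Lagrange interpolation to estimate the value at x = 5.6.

Lagrange interpolation formula:
P(x) = Σ yᵢ × Lᵢ(x)
where Lᵢ(x) = Π_{j≠i} (x - xⱼ)/(xᵢ - xⱼ)

L_0(5.6) = (5.6 - 4)/(1 - 4) × (5.6 - 7)/(1 - 7) × (5.6 - 10)/(1 - 10) = -0.060840
L_1(5.6) = (5.6 - 1)/(4 - 1) × (5.6 - 7)/(4 - 7) × (5.6 - 10)/(4 - 10) = 0.524741
L_2(5.6) = (5.6 - 1)/(7 - 1) × (5.6 - 4)/(7 - 4) × (5.6 - 10)/(7 - 10) = 0.599704
L_3(5.6) = (5.6 - 1)/(10 - 1) × (5.6 - 4)/(10 - 4) × (5.6 - 7)/(10 - 7) = -0.063605

P(5.6) = (-10)×L_0(5.6) + 1×L_1(5.6) + 6×L_2(5.6) + (-2)×L_3(5.6)
P(5.6) = 4.858568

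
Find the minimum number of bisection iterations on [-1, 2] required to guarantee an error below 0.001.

We need (b-a)/2^n ≤ 0.001
(2 - (-1))/2^n ≤ 0.001
3/2^n ≤ 0.001
2^n ≥ 3000
n ≥ log₂(3000) = 11.55
n ≥ 12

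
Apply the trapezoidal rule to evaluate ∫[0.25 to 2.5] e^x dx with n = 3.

f(x) = e^x
a = 0.25, b = 2.5, n = 3
h = (b - a)/n = 0.750000

Trapezoidal rule: (h/2)[f(x₀) + 2f(x₁) + 2f(x₂) + ... + f(xₙ)]

x_0 = 0.2500, f(x_0) = 1.284025, coefficient = 1
x_1 = 1.0000, f(x_1) = 2.718282, coefficient = 2
x_2 = 1.7500, f(x_2) = 5.754603, coefficient = 2
x_3 = 2.5000, f(x_3) = 12.182494, coefficient = 1

I ≈ (0.750000/2) × 30.412288 = 11.404608
Exact value: 10.898469
Error: 0.506140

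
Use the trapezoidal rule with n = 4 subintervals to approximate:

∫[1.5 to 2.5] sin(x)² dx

f(x) = sin(x)²
a = 1.5, b = 2.5, n = 4
h = (b - a)/n = 0.250000

Trapezoidal rule: (h/2)[f(x₀) + 2f(x₁) + 2f(x₂) + ... + f(xₙ)]

x_0 = 1.5000, f(x_0) = 0.994996, coefficient = 1
x_1 = 1.7500, f(x_1) = 0.968228, coefficient = 2
x_2 = 2.0000, f(x_2) = 0.826822, coefficient = 2
x_3 = 2.2500, f(x_3) = 0.605398, coefficient = 2
x_4 = 2.5000, f(x_4) = 0.358169, coefficient = 1

I ≈ (0.250000/2) × 6.154061 = 0.769258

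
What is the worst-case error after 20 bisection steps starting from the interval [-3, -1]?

Bisection error bound: |error| ≤ (b-a)/2^n
|error| ≤ (-1 - (-3))/2^20 = 2/2^20
|error| ≤ 0.0000019073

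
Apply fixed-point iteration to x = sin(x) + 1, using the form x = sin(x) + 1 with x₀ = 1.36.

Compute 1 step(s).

Equation: x = sin(x) + 1
Fixed-point form: x = sin(x) + 1
x₀ = 1.36

x_1 = g(1.360000) = 1.977865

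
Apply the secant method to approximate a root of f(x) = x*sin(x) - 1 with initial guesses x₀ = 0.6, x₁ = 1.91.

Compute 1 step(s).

f(x) = x*sin(x) - 1
x₀ = 0.6, x₁ = 1.91

Secant formula: x_{n+1} = x_n - f(x_n)(x_n - x_{n-1})/(f(x_n) - f(x_{n-1}))

Iteration 1:
  f(0.600000) = -0.661215
  f(1.910000) = 0.801168
  x_2 = 1.910000 - 0.801168×(1.910000 - 0.600000)/(0.801168 - (-0.661215))
       = 1.192315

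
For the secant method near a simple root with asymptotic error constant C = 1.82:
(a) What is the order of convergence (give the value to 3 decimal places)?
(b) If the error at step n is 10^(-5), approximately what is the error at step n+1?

(a) Secant method has superlinear convergence with order φ = (1+√5)/2 ≈ 1.618.
    This means |e_{n+1}| ≈ C|e_n|^1.618.

(b) With |e_n| = 10^(-5) and C = 1.82:
    |e_{n+1}| ≈ 1.82 × (10^(-5))^1.618 = 1.82 × 10^(-8.09)

(a) ≈ 1.618 (golden ratio); (b) |e_{n+1}| ≈ 1.479e-08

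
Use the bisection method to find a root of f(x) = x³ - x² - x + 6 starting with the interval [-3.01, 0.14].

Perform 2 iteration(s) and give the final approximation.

f(x) = x³ - x² - x + 6
Initial interval: [-3.01, 0.14]

Iteration 1:
  c_1 = (-3.010000 + 0.140000)/2 = -1.435000
  f(c_1) = f(-1.435000) = 2.420787
  f(a) × f(c) < 0, new interval: [-3.010000, -1.435000]
Iteration 2:
  c_2 = (-3.010000 + (-1.435000))/2 = -2.222500
  f(c_2) = f(-2.222500) = -7.695059
  f(a) × f(c) ≥ 0, new interval: [-2.222500, -1.435000]

After 2 iteration(s), the approximation is c_2 = -2.222500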